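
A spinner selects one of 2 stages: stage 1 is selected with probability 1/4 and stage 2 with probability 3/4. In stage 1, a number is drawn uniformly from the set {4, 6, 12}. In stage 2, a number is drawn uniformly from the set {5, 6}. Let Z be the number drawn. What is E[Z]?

143/24

E[Z | stage 1] = (4+6+12)/3 = 22/3.
E[Z | stage 2] = (5+6)/2 = 11/2.
By the law of total expectation,
E[Z] = (1/4)·(22/3) + (3/4)·(11/2) = 143/24.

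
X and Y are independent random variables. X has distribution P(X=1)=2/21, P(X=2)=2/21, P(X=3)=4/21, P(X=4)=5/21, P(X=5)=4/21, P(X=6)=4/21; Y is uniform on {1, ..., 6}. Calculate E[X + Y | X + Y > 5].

820/99

P(X + Y > 5) = 11/14.
Summing (X+Y)·P(x,y) over outcomes with X + Y > 5 gives 410/63.
E[X + Y | X + Y > 5] = (410/63) / (11/14) = 820/99.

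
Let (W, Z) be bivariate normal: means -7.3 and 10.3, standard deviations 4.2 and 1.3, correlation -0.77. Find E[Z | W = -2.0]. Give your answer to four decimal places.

9.0368

The regression of Z on W has slope ρ·σ_Z/σ_W and passes through (μ_W, μ_Z).
E[Z | W=-2.0] = 10.3 + (-0.77)·(1.3/4.2)·(-2.0 − (-7.3)) = 10.3 + (-0.238333)·(5.3) = 9.0368.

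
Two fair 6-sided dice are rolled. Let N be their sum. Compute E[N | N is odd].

7

P(N is odd) = 1/2.
Σ over the event: 3·1/18 + 5·1/9 + 7·1/6 + 9·1/9 + 11·1/18 = 7/2.
E[N | N is odd] = (7/2) / (1/2) = 7.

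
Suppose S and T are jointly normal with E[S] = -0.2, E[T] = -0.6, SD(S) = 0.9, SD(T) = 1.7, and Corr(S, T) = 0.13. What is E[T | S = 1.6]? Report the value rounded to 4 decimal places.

-0.1580

The regression of T on S has slope ρ·σ_T/σ_S and passes through (μ_S, μ_T).
E[T | S=1.6] = -0.6 + (0.13)·(1.7/0.9)·(1.6 − (-0.2)) = -0.6 + (0.24556)·(1.8) = -0.1580.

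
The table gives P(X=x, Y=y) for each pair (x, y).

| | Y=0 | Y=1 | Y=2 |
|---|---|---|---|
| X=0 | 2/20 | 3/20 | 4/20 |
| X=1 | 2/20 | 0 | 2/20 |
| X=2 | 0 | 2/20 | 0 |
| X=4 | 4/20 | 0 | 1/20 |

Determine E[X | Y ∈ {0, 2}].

P(Y ∈ {0, 2}) = 3/4.
Summing X·P(X=x,Y=y) over the conditioning event gives 6/5.
E[X | Y ∈ {0, 2}] = (6/5) / (3/4) = 8/5.

8/5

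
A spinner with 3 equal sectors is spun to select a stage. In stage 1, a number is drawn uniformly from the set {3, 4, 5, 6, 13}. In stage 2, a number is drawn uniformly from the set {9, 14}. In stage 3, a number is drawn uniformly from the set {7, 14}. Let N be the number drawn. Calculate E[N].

E[N | stage 1] = (3+4+5+6+13)/5 = 31/5.
E[N | stage 2] = (9+14)/2 = 23/2.
E[N | stage 3] = (7+14)/2 = 21/2.
By the law of total expectation,
E[N] = (1/3)·(31/5) + (1/3)·(23/2) + (1/3)·(21/2) = 47/5.

47/5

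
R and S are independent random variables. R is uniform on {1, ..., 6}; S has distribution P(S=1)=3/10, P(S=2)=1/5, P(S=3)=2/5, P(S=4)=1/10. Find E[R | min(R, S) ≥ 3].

P(min(R, S) ≥ 3) = 1/3.
Summing R·P(x,y) over outcomes with min(R, S) ≥ 3 gives 3/2.
E[R | min(R, S) ≥ 3] = (3/2) / (1/3) = 9/2.

9/2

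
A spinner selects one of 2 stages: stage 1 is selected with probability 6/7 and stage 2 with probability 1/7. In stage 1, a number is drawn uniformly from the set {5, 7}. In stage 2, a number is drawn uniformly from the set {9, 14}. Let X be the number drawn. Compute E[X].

E[X | stage 1] = (5+7)/2 = 6.
E[X | stage 2] = (9+14)/2 = 23/2.
E[X] = (6/7)·(6) + (1/7)·(23/2) = 95/14.

95/14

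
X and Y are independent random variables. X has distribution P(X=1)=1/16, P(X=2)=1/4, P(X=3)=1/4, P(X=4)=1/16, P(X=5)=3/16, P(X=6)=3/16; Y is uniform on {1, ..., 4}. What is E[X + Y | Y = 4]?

61/8

P(Y = 4) = 1/4.
Summing (X+Y)·P(x,y) over outcomes with Y = 4 gives 61/32.
E[X + Y | Y = 4] = (61/32) / (1/4) = 61/8.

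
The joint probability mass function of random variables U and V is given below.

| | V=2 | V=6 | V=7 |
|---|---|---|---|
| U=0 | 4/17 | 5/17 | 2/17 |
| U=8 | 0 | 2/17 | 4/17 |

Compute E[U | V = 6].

P(V = 6) = 7/17.
Summing U·P(U=x,V=y) over the conditioning event gives 16/17.
E[U | V = 6] = (16/17) / (7/17) = 16/7.

16/7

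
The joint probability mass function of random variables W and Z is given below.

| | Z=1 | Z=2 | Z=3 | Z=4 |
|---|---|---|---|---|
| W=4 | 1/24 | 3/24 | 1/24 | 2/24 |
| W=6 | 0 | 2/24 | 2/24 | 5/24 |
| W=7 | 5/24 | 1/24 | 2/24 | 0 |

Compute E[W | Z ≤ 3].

100/17

P(Z ≤ 3) = 17/24.
Summing W·P(W=x,Z=y) over the conditioning event gives 25/6.
E[W | Z ≤ 3] = (25/6) / (17/24) = 100/17.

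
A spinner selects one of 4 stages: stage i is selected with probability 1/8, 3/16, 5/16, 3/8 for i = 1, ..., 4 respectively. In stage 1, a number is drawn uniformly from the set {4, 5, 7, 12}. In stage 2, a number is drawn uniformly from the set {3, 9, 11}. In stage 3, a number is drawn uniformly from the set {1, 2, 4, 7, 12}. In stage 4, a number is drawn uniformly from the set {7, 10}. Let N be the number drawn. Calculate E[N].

57/8

E[N | stage 1] = (4+5+7+12)/4 = 7.
E[N | stage 2] = (3+9+11)/3 = 23/3.
E[N | stage 3] = (1+2+4+7+12)/5 = 26/5.
E[N | stage 4] = (7+10)/2 = 17/2.
E[N] = (1/8)·(7) + (3/16)·(23/3) + (5/16)·(26/5) + (3/8)·(17/2) = 57/8.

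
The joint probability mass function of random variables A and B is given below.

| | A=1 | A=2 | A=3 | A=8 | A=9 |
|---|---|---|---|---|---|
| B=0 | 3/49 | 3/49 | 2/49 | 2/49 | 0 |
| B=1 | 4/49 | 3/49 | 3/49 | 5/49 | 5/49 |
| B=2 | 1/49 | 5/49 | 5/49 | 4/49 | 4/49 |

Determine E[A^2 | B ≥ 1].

P(B ≥ 1) = 39/49.
Summing A^2·P(A=x,B=y) over the conditioning event gives 202/7.
E[A^2 | B ≥ 1] = (202/7) / (39/49) = 1414/39.

1414/39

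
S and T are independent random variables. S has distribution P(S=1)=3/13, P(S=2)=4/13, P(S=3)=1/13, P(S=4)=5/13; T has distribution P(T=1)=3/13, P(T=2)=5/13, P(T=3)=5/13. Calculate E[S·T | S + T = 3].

2

P(S + T = 3) = 27/169.
Summing ST·P(x,y) over outcomes with S + T = 3 gives 54/169.
E[S·T | S + T = 3] = (54/169) / (27/169) = 2.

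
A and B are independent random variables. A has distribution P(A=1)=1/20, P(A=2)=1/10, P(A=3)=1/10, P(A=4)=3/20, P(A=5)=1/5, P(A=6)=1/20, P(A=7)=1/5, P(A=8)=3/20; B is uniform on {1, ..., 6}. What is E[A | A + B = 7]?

P(A + B = 7) = 13/120.
Summing A·P(x,y) over outcomes with A + B = 7 gives 49/120.
E[A | A + B = 7] = (49/120) / (13/120) = 49/13.

49/13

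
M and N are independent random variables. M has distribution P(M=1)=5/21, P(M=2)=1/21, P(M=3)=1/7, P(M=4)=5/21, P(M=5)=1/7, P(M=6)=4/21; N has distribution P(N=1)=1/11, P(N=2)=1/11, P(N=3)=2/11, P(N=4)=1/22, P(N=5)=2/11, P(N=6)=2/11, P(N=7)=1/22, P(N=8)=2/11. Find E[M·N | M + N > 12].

177/4

P(M + N > 12) = 16/231.
Summing MN·P(x,y) over outcomes with M + N > 12 gives 236/77.
E[M·N | M + N > 12] = (236/77) / (16/231) = 177/4.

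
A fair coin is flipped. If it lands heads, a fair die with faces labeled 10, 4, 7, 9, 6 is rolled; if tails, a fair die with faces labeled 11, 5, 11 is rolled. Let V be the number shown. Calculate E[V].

E[V | heads] = (10+4+7+9+6)/5 = 36/5.
E[V | tails] = (11+5+11)/3 = 9.
E[V] = (1/2)·(36/5) + (1/2)·(9) = 81/10.

81/10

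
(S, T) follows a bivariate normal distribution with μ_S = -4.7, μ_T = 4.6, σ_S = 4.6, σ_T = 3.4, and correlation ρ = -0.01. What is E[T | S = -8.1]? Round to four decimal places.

4.6251

For a bivariate normal, E[T | S=x] = μ_T + ρ·(σ_T/σ_S)·(x − μ_S).
E[T | S=-8.1] = 4.6 + (-0.01)·(3.4/4.6)·(-8.1 − (-4.7)) = 4.6 + (-0.0073913)·(-3.4) = 4.6251.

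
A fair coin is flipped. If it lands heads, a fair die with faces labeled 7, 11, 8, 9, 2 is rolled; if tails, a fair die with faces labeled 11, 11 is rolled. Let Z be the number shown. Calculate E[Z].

E[Z | heads] = (7+11+8+9+2)/5 = 37/5.
E[Z | tails] = (11+11)/2 = 11.
By the law of total expectation,
E[Z] = (1/2)·(37/5) + (1/2)·(11) = 46/5.

46/5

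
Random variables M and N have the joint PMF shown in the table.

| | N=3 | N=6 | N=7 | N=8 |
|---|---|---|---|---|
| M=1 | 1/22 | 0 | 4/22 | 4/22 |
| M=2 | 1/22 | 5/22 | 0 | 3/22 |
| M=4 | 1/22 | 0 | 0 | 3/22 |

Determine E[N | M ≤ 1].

7

P(M ≤ 1) = 9/22.
Σ N·P over the event = 3·(1/22) + 7·(4/22) + 8·(4/22) = 63/22.
E[N | M ≤ 1] = (63/22) / (9/22) = 7.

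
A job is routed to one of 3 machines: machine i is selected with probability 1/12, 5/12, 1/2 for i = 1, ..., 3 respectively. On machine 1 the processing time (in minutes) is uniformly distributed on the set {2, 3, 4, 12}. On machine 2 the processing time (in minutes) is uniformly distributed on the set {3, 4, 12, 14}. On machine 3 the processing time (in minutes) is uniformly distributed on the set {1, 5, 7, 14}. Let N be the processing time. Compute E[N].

29/4

E[N | machine 1] = (2+3+4+12)/4 = 21/4.
E[N | machine 2] = (3+4+12+14)/4 = 33/4.
E[N | machine 3] = (1+5+7+14)/4 = 27/4.
By the law of total expectation,
E[N] = (1/12)·(21/4) + (5/12)·(33/4) + (1/2)·(27/4) = 29/4.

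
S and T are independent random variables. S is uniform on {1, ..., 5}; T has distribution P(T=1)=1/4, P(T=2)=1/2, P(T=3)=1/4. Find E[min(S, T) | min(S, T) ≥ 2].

9/4

P(min(S, T) ≥ 2) = 3/5.
Summing min(S,T)·P(x,y) over outcomes with min(S, T) ≥ 2 gives 27/20.
E[min(S, T) | min(S, T) ≥ 2] = (27/20) / (3/5) = 9/4.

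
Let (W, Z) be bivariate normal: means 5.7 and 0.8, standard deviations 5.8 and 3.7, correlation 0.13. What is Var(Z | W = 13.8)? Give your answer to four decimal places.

13.4586

The conditional variance in a bivariate normal is σ_Z²(1 − ρ²), independent of x.
Var(Z | W=13.8) = (3.7)²·(1 − (0.13)²) = 13.69·0.9831 = 13.4586.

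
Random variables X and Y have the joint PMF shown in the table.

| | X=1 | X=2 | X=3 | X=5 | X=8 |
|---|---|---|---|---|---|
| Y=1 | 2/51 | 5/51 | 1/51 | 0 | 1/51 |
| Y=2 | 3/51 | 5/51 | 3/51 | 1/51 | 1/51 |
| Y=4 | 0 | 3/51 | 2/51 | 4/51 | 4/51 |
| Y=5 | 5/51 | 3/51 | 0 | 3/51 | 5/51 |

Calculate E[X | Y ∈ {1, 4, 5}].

153/38

P(Y ∈ {1, 4, 5}) = 38/51.
Summing X·P(X=x,Y=y) over the conditioning event gives 3.
E[X | Y ∈ {1, 4, 5}] = (3) / (38/51) = 153/38.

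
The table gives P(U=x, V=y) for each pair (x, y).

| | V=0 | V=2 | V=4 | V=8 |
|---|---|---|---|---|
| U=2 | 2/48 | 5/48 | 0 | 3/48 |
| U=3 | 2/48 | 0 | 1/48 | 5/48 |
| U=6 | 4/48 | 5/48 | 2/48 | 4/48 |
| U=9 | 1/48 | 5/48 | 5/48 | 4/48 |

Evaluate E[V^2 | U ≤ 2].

P(U ≤ 2) = 5/24.
Summing V^2·P(U=x,V=y) over the conditioning event gives 53/12.
E[V^2 | U ≤ 2] = (53/12) / (5/24) = 106/5.

106/5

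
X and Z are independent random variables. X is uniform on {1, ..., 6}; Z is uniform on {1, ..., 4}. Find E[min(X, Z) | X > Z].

P(X > Z) = 7/12.
Summing min(X,Z)·P(x,y) over outcomes with X > Z gives 5/4.
E[min(X, Z) | X > Z] = (5/4) / (7/12) = 15/7.

15/7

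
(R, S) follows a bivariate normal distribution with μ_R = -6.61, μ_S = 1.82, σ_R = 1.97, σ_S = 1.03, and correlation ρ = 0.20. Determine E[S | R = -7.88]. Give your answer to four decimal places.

1.6872

E[S | R=x] = μ_S + ρ(σ_S/σ_R)(x − μ_R) for jointly normal variables.
E[S | R=-7.88] = 1.82 + (0.20)·(1.03/1.97)·(-7.88 − (-6.61)) = 1.82 + (0.10457)·(-1.27) = 1.6872.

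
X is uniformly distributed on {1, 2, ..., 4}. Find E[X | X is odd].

2

Given X is odd, X is equally likely to be any of {1, 3}.
E[X | X is odd] = (1 + 3) / 2 = 2.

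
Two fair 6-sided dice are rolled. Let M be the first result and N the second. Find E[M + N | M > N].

P(M > N) = 5/12.
Summing (M+N)·P(x,y) over outcomes with M > N gives 35/12.
E[M + N | M > N] = (35/12) / (5/12) = 7.

7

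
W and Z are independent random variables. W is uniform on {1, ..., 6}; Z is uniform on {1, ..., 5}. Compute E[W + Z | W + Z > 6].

P(W + Z > 6) = 1/2.
Summing (W+Z)·P(x,y) over outcomes with W + Z > 6 gives 25/6.
E[W + Z | W + Z > 6] = (25/6) / (1/2) = 25/3.

25/3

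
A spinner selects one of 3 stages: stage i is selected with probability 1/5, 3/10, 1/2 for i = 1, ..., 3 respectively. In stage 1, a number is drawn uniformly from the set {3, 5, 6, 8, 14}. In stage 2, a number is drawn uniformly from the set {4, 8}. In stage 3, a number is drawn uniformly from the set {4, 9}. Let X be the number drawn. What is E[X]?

E[X | stage 1] = (3+5+6+8+14)/5 = 36/5.
E[X | stage 2] = (4+8)/2 = 6.
E[X | stage 3] = (4+9)/2 = 13/2.
By the law of total expectation,
E[X] = (1/5)·(36/5) + (3/10)·(6) + (1/2)·(13/2) = 649/100.

649/100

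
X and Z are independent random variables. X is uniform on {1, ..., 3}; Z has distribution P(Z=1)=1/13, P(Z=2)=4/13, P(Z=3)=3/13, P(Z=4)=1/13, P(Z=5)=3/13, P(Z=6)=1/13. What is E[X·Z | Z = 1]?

2

P(Z = 1) = 1/13.
Summing XZ·P(x,y) over outcomes with Z = 1 gives 2/13.
E[X·Z | Z = 1] = (2/13) / (1/13) = 2.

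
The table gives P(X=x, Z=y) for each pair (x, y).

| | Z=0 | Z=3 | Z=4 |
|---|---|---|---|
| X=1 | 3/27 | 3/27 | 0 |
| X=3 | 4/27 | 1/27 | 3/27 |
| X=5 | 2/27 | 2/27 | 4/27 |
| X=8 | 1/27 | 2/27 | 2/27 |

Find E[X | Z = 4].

P(Z = 4) = 1/3.
Σ X·P over the event = 3·(3/27) + 5·(4/27) + 8·(2/27) = 5/3.
E[X | Z = 4] = (5/3) / (1/3) = 5.

5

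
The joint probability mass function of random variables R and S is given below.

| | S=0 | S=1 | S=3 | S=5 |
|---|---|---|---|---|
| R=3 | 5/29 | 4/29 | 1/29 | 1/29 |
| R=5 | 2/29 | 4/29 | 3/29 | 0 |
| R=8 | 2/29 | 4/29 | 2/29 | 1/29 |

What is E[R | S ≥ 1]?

P(S ≥ 1) = 20/29.
Σ R·P over the event = 3·(4/29) + 3·(1/29) + 3·(1/29) + 5·(4/29) + 5·(3/29) + 8·(4/29) + 8·(2/29) + 8·(1/29) = 109/29.
E[R | S ≥ 1] = (109/29) / (20/29) = 109/20.

109/20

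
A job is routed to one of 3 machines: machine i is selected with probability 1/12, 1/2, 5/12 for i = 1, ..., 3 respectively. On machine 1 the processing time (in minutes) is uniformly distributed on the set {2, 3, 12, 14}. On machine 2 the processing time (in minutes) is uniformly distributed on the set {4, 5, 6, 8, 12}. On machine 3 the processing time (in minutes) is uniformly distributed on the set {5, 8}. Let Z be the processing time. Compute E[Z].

E[Z | machine 1] = (2+3+12+14)/4 = 31/4.
E[Z | machine 2] = (4+5+6+8+12)/5 = 7.
E[Z | machine 3] = (5+8)/2 = 13/2.
By the law of total expectation,
E[Z] = (1/12)·(31/4) + (1/2)·(7) + (5/12)·(13/2) = 329/48.

329/48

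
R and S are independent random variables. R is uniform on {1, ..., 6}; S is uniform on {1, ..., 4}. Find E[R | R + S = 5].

5/2

Outcomes with R + S = 5: (1,4), (2,3), (3,2), (4,1), each with probability 1/24.
E[R | R + S = 5] = (1 + 2 + 3 + 4) / 4 = 5/2.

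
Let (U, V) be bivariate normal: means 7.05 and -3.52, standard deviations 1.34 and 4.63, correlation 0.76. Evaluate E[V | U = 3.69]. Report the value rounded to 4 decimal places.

-12.3433

E[V | U=x] = μ_V + ρ(σ_V/σ_U)(x − μ_U) for jointly normal variables.
E[V | U=3.69] = -3.52 + (0.76)·(4.63/1.34)·(3.69 − (7.05)) = -3.52 + (2.62597)·(-3.36) = -12.3433.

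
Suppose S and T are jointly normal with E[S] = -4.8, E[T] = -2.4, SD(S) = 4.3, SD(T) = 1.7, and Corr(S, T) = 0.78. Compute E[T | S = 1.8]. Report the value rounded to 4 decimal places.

E[T | S=x] = μ_T + ρ(σ_T/σ_S)(x − μ_S) for jointly normal variables.
E[T | S=1.8] = -2.4 + (0.78)·(1.7/4.3)·(1.8 − (-4.8)) = -2.4 + (0.308372)·(6.6) = -0.3647.

-0.3647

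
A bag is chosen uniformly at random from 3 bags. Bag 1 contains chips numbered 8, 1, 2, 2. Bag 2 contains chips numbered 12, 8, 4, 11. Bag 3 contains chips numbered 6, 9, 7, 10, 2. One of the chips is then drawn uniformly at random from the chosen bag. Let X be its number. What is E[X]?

E[X | bag 1] = (8+1+2+2)/4 = 13/4.
E[X | bag 2] = (12+8+4+11)/4 = 35/4.
E[X | bag 3] = (6+9+7+10+2)/5 = 34/5.
By the law of total expectation,
E[X] = (1/3)·(13/4) + (1/3)·(35/4) + (1/3)·(34/5) = 94/15.

94/15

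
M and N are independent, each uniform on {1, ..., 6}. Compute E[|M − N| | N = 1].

5/2

Outcomes with N = 1: (1,1), (2,1), (3,1), (4,1), (5,1), (6,1), each with probability 1/36.
E[|M − N| | N = 1] = (0 + 1 + 2 + 3 + 4 + 5) / 6 = 5/2.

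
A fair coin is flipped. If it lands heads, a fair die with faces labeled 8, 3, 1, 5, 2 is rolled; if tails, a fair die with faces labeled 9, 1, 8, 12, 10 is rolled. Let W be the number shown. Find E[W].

59/10

E[W | heads] = (8+3+1+5+2)/5 = 19/5.
E[W | tails] = (9+1+8+12+10)/5 = 8.
By the law of total expectation,
E[W] = (1/2)·(19/5) + (1/2)·(8) = 59/10.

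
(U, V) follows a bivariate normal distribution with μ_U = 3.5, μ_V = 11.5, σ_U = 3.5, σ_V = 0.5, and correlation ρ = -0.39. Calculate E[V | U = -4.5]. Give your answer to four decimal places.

11.9457

The regression of V on U has slope ρ·σ_V/σ_U and passes through (μ_U, μ_V).
E[V | U=-4.5] = 11.5 + (-0.39)·(0.5/3.5)·(-4.5 − (3.5)) = 11.5 + (-0.055714)·(-8) = 11.9457.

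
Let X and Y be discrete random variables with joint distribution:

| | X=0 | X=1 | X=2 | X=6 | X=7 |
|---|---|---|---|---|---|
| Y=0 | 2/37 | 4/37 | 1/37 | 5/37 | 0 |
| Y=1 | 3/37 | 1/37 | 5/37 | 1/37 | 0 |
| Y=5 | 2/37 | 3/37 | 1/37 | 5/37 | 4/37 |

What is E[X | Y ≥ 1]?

16/5

P(Y ≥ 1) = 25/37.
Summing X·P(X=x,Y=y) over the conditioning event gives 80/37.
E[X | Y ≥ 1] = (80/37) / (25/37) = 16/5.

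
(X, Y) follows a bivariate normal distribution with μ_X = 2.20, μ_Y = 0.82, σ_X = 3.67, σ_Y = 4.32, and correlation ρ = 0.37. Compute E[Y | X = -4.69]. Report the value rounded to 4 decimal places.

-2.1808

The regression of Y on X has slope ρ·σ_Y/σ_X and passes through (μ_X, μ_Y).
E[Y | X=-4.69] = 0.82 + (0.37)·(4.32/3.67)·(-4.69 − (2.20)) = 0.82 + (0.43553)·(-6.89) = -2.1808.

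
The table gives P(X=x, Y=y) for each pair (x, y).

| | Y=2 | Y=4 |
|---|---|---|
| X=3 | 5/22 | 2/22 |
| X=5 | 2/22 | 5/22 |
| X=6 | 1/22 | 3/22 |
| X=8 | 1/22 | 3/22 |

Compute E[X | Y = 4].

P(Y = 4) = 13/22.
Summing X·P(X=x,Y=y) over the conditioning event gives 73/22.
E[X | Y = 4] = (73/22) / (13/22) = 73/13.

73/13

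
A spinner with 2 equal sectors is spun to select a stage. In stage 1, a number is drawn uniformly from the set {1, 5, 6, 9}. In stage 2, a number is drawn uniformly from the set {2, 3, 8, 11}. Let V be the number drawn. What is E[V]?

45/8

E[V | stage 1] = (1+5+6+9)/4 = 21/4.
E[V | stage 2] = (2+3+8+11)/4 = 6.
E[V] = (1/2)·(21/4) + (1/2)·(6) = 45/8.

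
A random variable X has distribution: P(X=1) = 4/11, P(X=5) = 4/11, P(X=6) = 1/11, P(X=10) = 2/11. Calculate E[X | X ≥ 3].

46/7

P(X ≥ 3) = 7/11.
Σ over the event: 5·4/11 + 6·1/11 + 10·2/11 = 46/11.
E[X | X ≥ 3] = (46/11) / (7/11) = 46/7.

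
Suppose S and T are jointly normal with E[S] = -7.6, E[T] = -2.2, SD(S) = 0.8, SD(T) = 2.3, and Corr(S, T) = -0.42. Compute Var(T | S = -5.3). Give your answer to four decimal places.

The conditional variance in a bivariate normal is σ_T²(1 − ρ²), independent of x.
Var(T | S=-5.3) = (2.3)²·(1 − (-0.42)²) = 5.29·0.8236 = 4.3568.

4.3568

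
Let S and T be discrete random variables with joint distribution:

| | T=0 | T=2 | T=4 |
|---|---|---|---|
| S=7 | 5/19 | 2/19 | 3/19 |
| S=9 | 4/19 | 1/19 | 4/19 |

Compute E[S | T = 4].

P(T = 4) = 7/19.
Σ S·P over the event = 7·(3/19) + 9·(4/19) = 3.
E[S | T = 4] = (3) / (7/19) = 57/7.

57/7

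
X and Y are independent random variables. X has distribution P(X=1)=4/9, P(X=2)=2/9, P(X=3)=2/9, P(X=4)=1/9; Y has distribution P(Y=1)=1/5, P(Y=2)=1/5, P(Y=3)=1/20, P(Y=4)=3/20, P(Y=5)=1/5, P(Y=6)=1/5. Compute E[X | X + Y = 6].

P(X + Y = 6) = 7/45.
Summing X·P(x,y) over outcomes with X + Y = 6 gives 5/18.
E[X | X + Y = 6] = (5/18) / (7/45) = 25/14.

25/14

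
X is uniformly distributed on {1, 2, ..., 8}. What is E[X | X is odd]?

Given X is odd, X is equally likely to be any of {1, 3, 5, 7}.
E[X | X is odd] = (1 + 3 + 5 + 7) / 4 = 4.

4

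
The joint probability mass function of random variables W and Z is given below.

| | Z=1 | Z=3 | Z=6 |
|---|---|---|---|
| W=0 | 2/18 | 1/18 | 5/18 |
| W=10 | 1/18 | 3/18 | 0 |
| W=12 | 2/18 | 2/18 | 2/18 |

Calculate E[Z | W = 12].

10/3

P(W = 12) = 1/3.
Summing Z·P(W=x,Z=y) over the conditioning event gives 10/9.
E[Z | W = 12] = (10/9) / (1/3) = 10/3.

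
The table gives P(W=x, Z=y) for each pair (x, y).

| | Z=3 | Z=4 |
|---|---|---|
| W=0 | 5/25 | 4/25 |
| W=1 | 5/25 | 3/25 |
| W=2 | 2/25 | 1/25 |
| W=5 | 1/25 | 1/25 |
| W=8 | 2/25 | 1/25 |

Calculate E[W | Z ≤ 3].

P(Z ≤ 3) = 3/5.
Summing W·P(W=x,Z=y) over the conditioning event gives 6/5.
E[W | Z ≤ 3] = (6/5) / (3/5) = 2.

2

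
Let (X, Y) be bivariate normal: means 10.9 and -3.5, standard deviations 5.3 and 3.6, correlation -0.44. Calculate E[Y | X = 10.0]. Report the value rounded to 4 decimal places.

The regression of Y on X has slope ρ·σ_Y/σ_X and passes through (μ_X, μ_Y).
E[Y | X=10.0] = -3.5 + (-0.44)·(3.6/5.3)·(10.0 − (10.9)) = -3.5 + (-0.29887)·(-0.9) = -3.2310.

-3.2310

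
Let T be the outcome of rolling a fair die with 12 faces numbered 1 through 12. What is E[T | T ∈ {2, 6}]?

4

P(T ∈ {2, 6}) = 1/6.
Σ over the event: 2·1/12 + 6·1/12 = 2/3.
E[T | T ∈ {2, 6}] = (2/3) / (1/6) = 4.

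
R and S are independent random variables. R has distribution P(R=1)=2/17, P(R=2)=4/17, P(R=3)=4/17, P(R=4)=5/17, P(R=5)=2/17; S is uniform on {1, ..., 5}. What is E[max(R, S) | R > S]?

P(R > S) = 7/17.
Summing max(R,S)·P(x,y) over outcomes with R > S gives 132/85.
E[max(R, S) | R > S] = (132/85) / (7/17) = 132/35.

132/35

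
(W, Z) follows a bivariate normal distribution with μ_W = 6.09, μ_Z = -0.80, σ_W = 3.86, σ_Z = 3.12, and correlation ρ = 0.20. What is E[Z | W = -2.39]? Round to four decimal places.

-2.1709

E[Z | W=x] = μ_Z + ρ(σ_Z/σ_W)(x − μ_W) for jointly normal variables.
E[Z | W=-2.39] = -0.80 + (0.20)·(3.12/3.86)·(-2.39 − (6.09)) = -0.80 + (0.16166)·(-8.48) = -2.1709.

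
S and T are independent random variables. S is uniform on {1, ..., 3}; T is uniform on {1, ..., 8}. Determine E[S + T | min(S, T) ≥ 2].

15/2

P(min(S, T) ≥ 2) = 7/12.
Summing (S+T)·P(x,y) over outcomes with min(S, T) ≥ 2 gives 35/8.
E[S + T | min(S, T) ≥ 2] = (35/8) / (7/12) = 15/2.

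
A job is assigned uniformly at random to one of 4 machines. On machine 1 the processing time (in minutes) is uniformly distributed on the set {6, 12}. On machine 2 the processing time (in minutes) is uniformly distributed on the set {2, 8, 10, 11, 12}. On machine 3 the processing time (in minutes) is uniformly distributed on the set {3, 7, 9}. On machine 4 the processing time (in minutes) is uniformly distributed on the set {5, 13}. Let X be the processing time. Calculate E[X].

247/30

E[X | machine 1] = (6+12)/2 = 9.
E[X | machine 2] = (2+8+10+11+12)/5 = 43/5.
E[X | machine 3] = (3+7+9)/3 = 19/3.
E[X | machine 4] = (5+13)/2 = 9.
By the law of total expectation,
E[X] = (1/4)·(9) + (1/4)·(43/5) + (1/4)·(19/3) + (1/4)·(9) = 247/30.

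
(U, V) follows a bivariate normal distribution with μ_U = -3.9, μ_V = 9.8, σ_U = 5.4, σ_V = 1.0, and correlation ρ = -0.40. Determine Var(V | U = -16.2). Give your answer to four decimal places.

For a bivariate normal, Var(V | U=x) = σ_V²(1 − ρ²).
Var(V | U=-16.2) = (1.0)²·(1 − (-0.40)²) = 1·0.84 = 0.8400.

0.8400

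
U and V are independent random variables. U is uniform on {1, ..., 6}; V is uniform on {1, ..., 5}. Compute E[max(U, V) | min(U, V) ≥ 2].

P(min(U, V) ≥ 2) = 2/3.
Summing max(U,V)·P(x,y) over outcomes with min(U, V) ≥ 2 gives 3.
E[max(U, V) | min(U, V) ≥ 2] = (3) / (2/3) = 9/2.

9/2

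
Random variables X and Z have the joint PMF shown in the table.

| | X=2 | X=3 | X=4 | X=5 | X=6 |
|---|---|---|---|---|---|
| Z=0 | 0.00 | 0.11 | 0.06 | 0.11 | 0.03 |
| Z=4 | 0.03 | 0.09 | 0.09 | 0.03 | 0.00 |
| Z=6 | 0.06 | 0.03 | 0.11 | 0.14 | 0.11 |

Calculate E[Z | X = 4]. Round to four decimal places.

P(X = 4) = 0.26.
Σ Z·P over the event = 0·(0.06) + 4·(0.09) + 6·(0.11) = 1.02.
E[Z | X = 4] = (1.02) / (0.26) = 3.9231.

3.9231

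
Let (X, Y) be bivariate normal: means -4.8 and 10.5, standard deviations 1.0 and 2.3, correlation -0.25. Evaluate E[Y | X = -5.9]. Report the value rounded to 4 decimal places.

The regression of Y on X has slope ρ·σ_Y/σ_X and passes through (μ_X, μ_Y).
E[Y | X=-5.9] = 10.5 + (-0.25)·(2.3/1.0)·(-5.9 − (-4.8)) = 10.5 + (-0.575)·(-1.1) = 11.1325.

11.1325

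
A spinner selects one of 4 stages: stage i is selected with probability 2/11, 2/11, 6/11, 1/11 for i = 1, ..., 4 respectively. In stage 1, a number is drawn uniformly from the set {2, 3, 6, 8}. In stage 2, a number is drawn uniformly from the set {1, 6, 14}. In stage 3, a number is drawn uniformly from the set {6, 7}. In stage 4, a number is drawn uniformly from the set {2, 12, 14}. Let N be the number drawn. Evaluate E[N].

431/66

E[N | stage 1] = (2+3+6+8)/4 = 19/4.
E[N | stage 2] = (1+6+14)/3 = 7.
E[N | stage 3] = (6+7)/2 = 13/2.
E[N | stage 4] = (2+12+14)/3 = 28/3.
E[N] = (2/11)·(19/4) + (2/11)·(7) + (6/11)·(13/2) + (1/11)·(28/3) = 431/66.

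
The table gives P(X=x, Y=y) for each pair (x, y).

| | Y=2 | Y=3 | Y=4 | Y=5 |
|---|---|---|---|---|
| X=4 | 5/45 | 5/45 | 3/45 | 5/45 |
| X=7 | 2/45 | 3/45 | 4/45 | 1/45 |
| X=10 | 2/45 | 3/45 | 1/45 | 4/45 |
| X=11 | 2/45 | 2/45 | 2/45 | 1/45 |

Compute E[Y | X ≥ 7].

P(X ≥ 7) = 3/5.
Summing Y·P(X=x,Y=y) over the conditioning event gives 94/45.
E[Y | X ≥ 7] = (94/45) / (3/5) = 94/27.

94/27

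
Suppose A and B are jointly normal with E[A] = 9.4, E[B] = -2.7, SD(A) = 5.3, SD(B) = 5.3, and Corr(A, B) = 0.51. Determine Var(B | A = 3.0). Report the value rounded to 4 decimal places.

Var(B | A=x) = (1 − ρ²)·σ_B².
Var(B | A=3.0) = (5.3)²·(1 − (0.51)²) = 28.09·0.7399 = 20.7838.

20.7838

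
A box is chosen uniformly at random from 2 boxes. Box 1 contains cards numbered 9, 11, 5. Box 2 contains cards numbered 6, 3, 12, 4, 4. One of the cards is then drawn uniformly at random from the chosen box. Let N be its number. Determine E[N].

106/15

E[N | box 1] = (9+11+5)/3 = 25/3.
E[N | box 2] = (6+3+12+4+4)/5 = 29/5.
By the law of total expectation,
E[N] = (1/2)·(25/3) + (1/2)·(29/5) = 106/15.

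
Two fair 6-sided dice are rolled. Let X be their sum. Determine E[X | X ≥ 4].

P(X ≥ 4) = 11/12.
E[X | X ≥ 4] = (61/9) / (11/12) = 244/33.

244/33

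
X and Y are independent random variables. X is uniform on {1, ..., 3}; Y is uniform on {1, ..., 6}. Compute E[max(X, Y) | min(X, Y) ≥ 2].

Outcomes with min(X, Y) ≥ 2: (2,2), (2,3), (2,4), (2,5), (2,6), (3,2), (3,3), (3,4), (3,5), (3,6), each with probability 1/18.
E[max(X, Y) | min(X, Y) ≥ 2] = (2 + 3 + 4 + 5 + 6 + 3 + 3 + 4 + 5 + 6) / 10 = 41/10.

41/10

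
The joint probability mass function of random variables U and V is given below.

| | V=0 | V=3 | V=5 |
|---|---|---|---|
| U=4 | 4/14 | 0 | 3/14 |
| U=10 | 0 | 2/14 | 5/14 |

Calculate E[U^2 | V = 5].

P(V = 5) = 4/7.
Summing U^2·P(U=x,V=y) over the conditioning event gives 274/7.
E[U^2 | V = 5] = (274/7) / (4/7) = 137/2.

137/2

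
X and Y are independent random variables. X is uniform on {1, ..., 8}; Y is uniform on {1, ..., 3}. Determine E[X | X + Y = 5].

3

Outcomes with X + Y = 5: (2,3), (3,2), (4,1), each with probability 1/24.
E[X | X + Y = 5] = (2 + 3 + 4) / 3 = 3.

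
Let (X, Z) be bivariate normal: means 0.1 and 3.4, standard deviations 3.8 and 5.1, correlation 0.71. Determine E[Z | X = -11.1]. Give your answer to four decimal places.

For a bivariate normal, E[Z | X=x] = μ_Z + ρ·(σ_Z/σ_X)·(x − μ_X).
E[Z | X=-11.1] = 3.4 + (0.71)·(5.1/3.8)·(-11.1 − (0.1)) = 3.4 + (0.95289)·(-11.2) = -7.2724.

-7.2724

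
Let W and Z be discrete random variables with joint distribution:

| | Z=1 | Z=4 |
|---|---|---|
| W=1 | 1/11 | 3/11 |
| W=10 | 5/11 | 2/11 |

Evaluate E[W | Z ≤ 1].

17/2

P(Z ≤ 1) = 6/11.
Σ W·P over the event = 1·(1/11) + 10·(5/11) = 51/11.
E[W | Z ≤ 1] = (51/11) / (6/11) = 17/2.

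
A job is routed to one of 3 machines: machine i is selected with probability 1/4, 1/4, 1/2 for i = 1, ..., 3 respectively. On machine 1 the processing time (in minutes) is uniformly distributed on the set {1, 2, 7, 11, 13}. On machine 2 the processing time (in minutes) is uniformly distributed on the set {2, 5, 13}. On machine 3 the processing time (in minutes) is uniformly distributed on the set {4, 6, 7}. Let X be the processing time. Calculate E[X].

E[X | machine 1] = (1+2+7+11+13)/5 = 34/5.
E[X | machine 2] = (2+5+13)/3 = 20/3.
E[X | machine 3] = (4+6+7)/3 = 17/3.
E[X] = (1/4)·(34/5) + (1/4)·(20/3) + (1/2)·(17/3) = 31/5.

31/5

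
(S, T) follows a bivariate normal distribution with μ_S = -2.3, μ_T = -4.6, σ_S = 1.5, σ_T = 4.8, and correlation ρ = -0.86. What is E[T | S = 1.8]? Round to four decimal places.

-15.8832

For a bivariate normal, E[T | S=x] = μ_T + ρ·(σ_T/σ_S)·(x − μ_S).
E[T | S=1.8] = -4.6 + (-0.86)·(4.8/1.5)·(1.8 − (-2.3)) = -4.6 + (-2.752)·(4.1) = -15.8832.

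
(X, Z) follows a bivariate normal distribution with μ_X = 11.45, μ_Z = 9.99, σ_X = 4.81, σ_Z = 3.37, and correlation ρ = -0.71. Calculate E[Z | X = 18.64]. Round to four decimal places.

6.4134

E[Z | X=x] = μ_Z + ρ(σ_Z/σ_X)(x − μ_X) for jointly normal variables.
E[Z | X=18.64] = 9.99 + (-0.71)·(3.37/4.81)·(18.64 − (11.45)) = 9.99 + (-0.49744)·(7.19) = 6.4134.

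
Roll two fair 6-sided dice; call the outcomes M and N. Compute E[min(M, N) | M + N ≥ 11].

Outcomes with M + N ≥ 11: (5,6), (6,5), (6,6), each with probability 1/36.
E[min(M, N) | M + N ≥ 11] = (5 + 5 + 6) / 3 = 16/3.

16/3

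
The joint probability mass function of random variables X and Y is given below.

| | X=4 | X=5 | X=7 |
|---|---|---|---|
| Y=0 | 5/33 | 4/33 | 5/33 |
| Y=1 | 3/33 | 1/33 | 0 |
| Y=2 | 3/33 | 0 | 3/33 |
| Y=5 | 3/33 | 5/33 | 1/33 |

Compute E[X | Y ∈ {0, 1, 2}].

125/24

P(Y ∈ {0, 1, 2}) = 8/11.
Σ X·P over the event = 4·(5/33) + 4·(3/33) + 4·(3/33) + 5·(4/33) + 5·(1/33) + 7·(5/33) + 7·(3/33) = 125/33.
E[X | Y ∈ {0, 1, 2}] = (125/33) / (8/11) = 125/24.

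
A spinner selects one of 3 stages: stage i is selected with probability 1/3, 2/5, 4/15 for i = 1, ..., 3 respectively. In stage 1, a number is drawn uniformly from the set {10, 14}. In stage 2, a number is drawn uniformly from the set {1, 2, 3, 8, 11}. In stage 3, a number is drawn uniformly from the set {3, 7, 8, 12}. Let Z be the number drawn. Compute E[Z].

E[Z | stage 1] = (10+14)/2 = 12.
E[Z | stage 2] = (1+2+3+8+11)/5 = 5.
E[Z | stage 3] = (3+7+8+12)/4 = 15/2.
E[Z] = (1/3)·(12) + (2/5)·(5) + (4/15)·(15/2) = 8.

8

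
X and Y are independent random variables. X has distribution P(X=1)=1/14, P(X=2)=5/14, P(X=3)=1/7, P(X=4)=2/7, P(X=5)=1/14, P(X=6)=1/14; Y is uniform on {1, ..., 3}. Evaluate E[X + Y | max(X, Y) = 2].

P(max(X, Y) = 2) = 11/42.
Summing (X+Y)·P(x,y) over outcomes with max(X, Y) = 2 gives 19/21.
E[X + Y | max(X, Y) = 2] = (19/21) / (11/42) = 38/11.

38/11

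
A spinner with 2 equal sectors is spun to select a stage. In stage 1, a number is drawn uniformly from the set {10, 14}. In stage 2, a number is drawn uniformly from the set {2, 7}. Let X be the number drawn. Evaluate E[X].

E[X | stage 1] = (10+14)/2 = 12.
E[X | stage 2] = (2+7)/2 = 9/2.
By the law of total expectation,
E[X] = (1/2)·(12) + (1/2)·(9/2) = 33/4.

33/4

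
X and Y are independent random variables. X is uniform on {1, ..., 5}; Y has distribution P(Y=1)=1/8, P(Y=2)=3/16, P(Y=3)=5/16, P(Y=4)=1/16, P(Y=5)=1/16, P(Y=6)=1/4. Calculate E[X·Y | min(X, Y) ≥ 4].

99/4

P(min(X, Y) ≥ 4) = 3/20.
Summing XY·P(x,y) over outcomes with min(X, Y) ≥ 4 gives 297/80.
E[X·Y | min(X, Y) ≥ 4] = (297/80) / (3/20) = 99/4.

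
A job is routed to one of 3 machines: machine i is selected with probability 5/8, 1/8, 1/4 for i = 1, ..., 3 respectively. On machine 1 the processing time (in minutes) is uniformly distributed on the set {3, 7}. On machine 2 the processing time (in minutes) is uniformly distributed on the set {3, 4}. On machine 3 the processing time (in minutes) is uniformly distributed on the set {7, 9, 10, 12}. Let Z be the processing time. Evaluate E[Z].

E[Z | machine 1] = (3+7)/2 = 5.
E[Z | machine 2] = (3+4)/2 = 7/2.
E[Z | machine 3] = (7+9+10+12)/4 = 19/2.
By the law of total expectation,
E[Z] = (5/8)·(5) + (1/8)·(7/2) + (1/4)·(19/2) = 95/16.

95/16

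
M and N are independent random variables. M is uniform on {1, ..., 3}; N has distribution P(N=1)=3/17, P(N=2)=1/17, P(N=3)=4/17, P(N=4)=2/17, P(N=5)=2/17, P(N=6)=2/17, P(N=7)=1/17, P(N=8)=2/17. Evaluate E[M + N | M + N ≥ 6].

227/29

P(M + N ≥ 6) = 29/51.
Summing (M+N)·P(x,y) over outcomes with M + N ≥ 6 gives 227/51.
E[M + N | M + N ≥ 6] = (227/51) / (29/51) = 227/29.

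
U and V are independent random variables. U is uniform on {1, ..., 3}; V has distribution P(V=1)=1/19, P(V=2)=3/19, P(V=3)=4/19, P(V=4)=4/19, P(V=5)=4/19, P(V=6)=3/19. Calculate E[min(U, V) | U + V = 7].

23/11

P(U + V = 7) = 11/57.
Summing min(U,V)·P(x,y) over outcomes with U + V = 7 gives 23/57.
E[min(U, V) | U + V = 7] = (23/57) / (11/57) = 23/11.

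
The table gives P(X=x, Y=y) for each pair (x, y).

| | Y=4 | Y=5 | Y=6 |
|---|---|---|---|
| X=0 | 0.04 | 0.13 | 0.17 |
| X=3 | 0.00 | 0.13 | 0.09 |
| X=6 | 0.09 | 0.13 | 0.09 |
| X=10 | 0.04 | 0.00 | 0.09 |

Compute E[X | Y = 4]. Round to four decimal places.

P(Y = 4) = 0.17.
Σ X·P over the event = 0·(0.04) + 6·(0.09) + 10·(0.04) = 0.94.
E[X | Y = 4] = (0.94) / (0.17) = 5.5294.

5.5294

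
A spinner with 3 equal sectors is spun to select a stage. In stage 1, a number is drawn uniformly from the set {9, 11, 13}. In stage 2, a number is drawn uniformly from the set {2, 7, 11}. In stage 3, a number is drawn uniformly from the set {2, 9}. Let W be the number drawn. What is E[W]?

139/18

E[W | stage 1] = (9+11+13)/3 = 11.
E[W | stage 2] = (2+7+11)/3 = 20/3.
E[W | stage 3] = (2+9)/2 = 11/2.
E[W] = (1/3)·(11) + (1/3)·(20/3) + (1/3)·(11/2) = 139/18.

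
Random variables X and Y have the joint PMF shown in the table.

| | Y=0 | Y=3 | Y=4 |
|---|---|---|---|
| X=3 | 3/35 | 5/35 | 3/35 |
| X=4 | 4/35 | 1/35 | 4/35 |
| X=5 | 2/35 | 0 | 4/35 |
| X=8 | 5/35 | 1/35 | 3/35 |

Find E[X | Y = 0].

75/14

P(Y = 0) = 2/5.
Summing X·P(X=x,Y=y) over the conditioning event gives 15/7.
E[X | Y = 0] = (15/7) / (2/5) = 75/14.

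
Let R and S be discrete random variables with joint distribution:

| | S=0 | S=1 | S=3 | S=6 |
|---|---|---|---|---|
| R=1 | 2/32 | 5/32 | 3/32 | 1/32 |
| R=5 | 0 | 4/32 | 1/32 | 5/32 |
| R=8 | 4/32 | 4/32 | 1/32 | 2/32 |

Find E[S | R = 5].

37/10

P(R = 5) = 5/16.
Σ S·P over the event = 1·(4/32) + 3·(1/32) + 6·(5/32) = 37/32.
E[S | R = 5] = (37/32) / (5/16) = 37/10.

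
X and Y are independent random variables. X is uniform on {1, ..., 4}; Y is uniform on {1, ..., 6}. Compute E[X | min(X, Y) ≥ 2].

3

P(min(X, Y) ≥ 2) = 5/8.
Summing X·P(x,y) over outcomes with min(X, Y) ≥ 2 gives 15/8.
E[X | min(X, Y) ≥ 2] = (15/8) / (5/8) = 3.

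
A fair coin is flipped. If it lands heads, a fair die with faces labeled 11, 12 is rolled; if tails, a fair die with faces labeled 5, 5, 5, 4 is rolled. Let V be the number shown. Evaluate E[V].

65/8

E[V | heads] = (11+12)/2 = 23/2.
E[V | tails] = (5+5+5+4)/4 = 19/4.
E[V] = (1/2)·(23/2) + (1/2)·(19/4) = 65/8.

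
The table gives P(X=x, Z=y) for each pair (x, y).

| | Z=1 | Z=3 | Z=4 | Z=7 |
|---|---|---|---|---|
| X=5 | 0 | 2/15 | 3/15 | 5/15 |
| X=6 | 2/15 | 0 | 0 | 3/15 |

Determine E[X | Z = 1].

P(Z = 1) = 2/15.
Σ X·P over the event = 6·(2/15) = 4/5.
E[X | Z = 1] = (4/5) / (2/15) = 6.

6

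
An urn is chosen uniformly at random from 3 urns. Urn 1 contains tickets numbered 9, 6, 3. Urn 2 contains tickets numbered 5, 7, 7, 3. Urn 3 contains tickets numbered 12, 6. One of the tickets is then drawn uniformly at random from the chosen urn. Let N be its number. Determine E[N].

41/6

E[N | urn 1] = (9+6+3)/3 = 6.
E[N | urn 2] = (5+7+7+3)/4 = 11/2.
E[N | urn 3] = (12+6)/2 = 9.
By the law of total expectation,
E[N] = (1/3)·(6) + (1/3)·(11/2) + (1/3)·(9) = 41/6.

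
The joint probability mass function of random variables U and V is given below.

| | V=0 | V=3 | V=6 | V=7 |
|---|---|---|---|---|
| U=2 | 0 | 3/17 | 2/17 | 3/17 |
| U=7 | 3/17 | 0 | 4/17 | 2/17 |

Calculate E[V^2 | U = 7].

242/9

P(U = 7) = 9/17.
Σ V^2·P over the event = 0·(3/17) + 36·(4/17) + 49·(2/17) = 242/17.
E[V^2 | U = 7] = (242/17) / (9/17) = 242/9.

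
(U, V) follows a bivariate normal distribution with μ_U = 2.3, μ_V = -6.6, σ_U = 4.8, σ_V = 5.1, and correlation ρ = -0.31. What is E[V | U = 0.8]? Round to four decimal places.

-6.1059

The regression of V on U has slope ρ·σ_V/σ_U and passes through (μ_U, μ_V).
E[V | U=0.8] = -6.6 + (-0.31)·(5.1/4.8)·(0.8 − (2.3)) = -6.6 + (-0.32937)·(-1.5) = -6.1059.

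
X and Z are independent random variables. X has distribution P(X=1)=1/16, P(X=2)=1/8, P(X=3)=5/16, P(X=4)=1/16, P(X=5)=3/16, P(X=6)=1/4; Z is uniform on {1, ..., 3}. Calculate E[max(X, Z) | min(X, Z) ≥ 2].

P(min(X, Z) ≥ 2) = 5/8.
Summing max(X,Z)·P(x,y) over outcomes with min(X, Z) ≥ 2 gives 21/8.
E[max(X, Z) | min(X, Z) ≥ 2] = (21/8) / (5/8) = 21/5.

21/5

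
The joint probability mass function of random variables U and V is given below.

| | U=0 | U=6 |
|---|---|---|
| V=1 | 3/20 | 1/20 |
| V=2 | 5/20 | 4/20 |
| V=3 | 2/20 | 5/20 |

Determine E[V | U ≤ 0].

19/10

P(U ≤ 0) = 1/2.
Σ V·P over the event = 1·(3/20) + 2·(5/20) + 3·(2/20) = 19/20.
E[V | U ≤ 0] = (19/20) / (1/2) = 19/10.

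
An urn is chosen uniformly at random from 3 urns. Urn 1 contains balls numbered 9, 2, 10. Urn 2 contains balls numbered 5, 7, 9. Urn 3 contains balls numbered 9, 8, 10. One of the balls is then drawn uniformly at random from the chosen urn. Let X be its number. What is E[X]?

23/3

E[X | urn 1] = (9+2+10)/3 = 7.
E[X | urn 2] = (5+7+9)/3 = 7.
E[X | urn 3] = (9+8+10)/3 = 9.
By the law of total expectation,
E[X] = (1/3)·(7) + (1/3)·(7) + (1/3)·(9) = 23/3.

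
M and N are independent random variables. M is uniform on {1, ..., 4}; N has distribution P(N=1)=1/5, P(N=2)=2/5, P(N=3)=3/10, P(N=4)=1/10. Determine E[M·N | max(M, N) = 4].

P(max(M, N) = 4) = 13/40.
Summing MN·P(x,y) over outcomes with max(M, N) = 4 gives 29/10.
E[M·N | max(M, N) = 4] = (29/10) / (13/40) = 116/13.

116/13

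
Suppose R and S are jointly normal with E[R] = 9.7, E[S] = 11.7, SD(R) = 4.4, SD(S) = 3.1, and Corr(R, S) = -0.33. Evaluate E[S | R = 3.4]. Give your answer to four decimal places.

The regression of S on R has slope ρ·σ_S/σ_R and passes through (μ_R, μ_S).
E[S | R=3.4] = 11.7 + (-0.33)·(3.1/4.4)·(3.4 − (9.7)) = 11.7 + (-0.2325)·(-6.3) = 13.1648.

13.1648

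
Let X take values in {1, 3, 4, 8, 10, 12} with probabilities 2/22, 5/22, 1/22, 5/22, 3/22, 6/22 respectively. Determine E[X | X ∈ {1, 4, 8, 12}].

P(X ∈ {1, 4, 8, 12}) = 7/11.
Σ over the event: 1·1/11 + 4·1/22 + 8·5/22 + 12·3/11 = 59/11.
E[X | X ∈ {1, 4, 8, 12}] = (59/11) / (7/11) = 59/7.

59/7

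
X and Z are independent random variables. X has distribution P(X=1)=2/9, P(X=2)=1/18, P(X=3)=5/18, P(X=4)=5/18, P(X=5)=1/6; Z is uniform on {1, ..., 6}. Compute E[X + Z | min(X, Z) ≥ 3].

217/26

P(min(X, Z) ≥ 3) = 13/27.
Summing (X+Z)·P(x,y) over outcomes with min(X, Z) ≥ 3 gives 217/54.
E[X + Z | min(X, Z) ≥ 3] = (217/54) / (13/27) = 217/26.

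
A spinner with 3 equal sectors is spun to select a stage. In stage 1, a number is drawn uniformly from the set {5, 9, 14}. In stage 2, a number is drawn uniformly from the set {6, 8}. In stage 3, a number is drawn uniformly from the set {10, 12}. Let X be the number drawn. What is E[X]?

82/9

E[X | stage 1] = (5+9+14)/3 = 28/3.
E[X | stage 2] = (6+8)/2 = 7.
E[X | stage 3] = (10+12)/2 = 11.
By the law of total expectation,
E[X] = (1/3)·(28/3) + (1/3)·(7) + (1/3)·(11) = 82/9.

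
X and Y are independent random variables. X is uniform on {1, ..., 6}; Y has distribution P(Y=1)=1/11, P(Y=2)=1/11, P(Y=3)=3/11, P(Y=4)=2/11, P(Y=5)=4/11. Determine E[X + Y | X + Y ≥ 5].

P(X + Y ≥ 5) = 29/33.
Summing (X+Y)·P(x,y) over outcomes with X + Y ≥ 5 gives 443/66.
E[X + Y | X + Y ≥ 5] = (443/66) / (29/33) = 443/58.

443/58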